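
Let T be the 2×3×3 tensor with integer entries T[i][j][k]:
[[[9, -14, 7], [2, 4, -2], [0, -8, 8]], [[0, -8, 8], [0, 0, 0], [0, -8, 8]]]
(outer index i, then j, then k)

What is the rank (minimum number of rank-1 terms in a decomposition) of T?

Lower bound: the mode-2 unfolding of T (rows indexed by j, columns by (i,k) = (0,0), (0,1), (0,2), (1,0), (1,1), (1,2)) is [[9, -14, 7, 0, -8, 8], [2, 4, -2, 0, 0, 0], [0, -8, 8, 0, -8, 8]].
There the 3×3 minor on rows j ∈ {0, 1, 2}, columns (i,k) ∈ {(0,0), (0,1), (0,2)} is det [[9, -14, 7], [2, 4, -2], [0, -8, 8]] = 256 ≠ 0, so this unfolding has rank ≥ 3; CP rank is at least every unfolding rank, so rank(T) ≥ 3. (Flattening ranks never certify an upper bound on CP rank; for that we must actually write T with 3 rank-1 terms.)
Upper bound: T is a sum of 3 rank-1 terms, T = (1, 0) ⊗ (1, 0, 0) ⊗ (8, -8, 0) + (1, 0) ⊗ (1, 2, 0) ⊗ (1, 2, -1) + (1, 1) ⊗ (1, 0, 1) ⊗ (0, -8, 8) (one valid choice — decompositions are not unique — normalised so each a, b is primitive with positive first nonzero entry; check it by expanding all entries), so rank(T) ≤ 3.
These bounds meet, so rank(T) = 3.

3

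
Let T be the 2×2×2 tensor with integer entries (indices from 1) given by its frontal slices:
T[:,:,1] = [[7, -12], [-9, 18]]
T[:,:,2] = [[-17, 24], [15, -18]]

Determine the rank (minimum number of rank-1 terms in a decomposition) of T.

Lower bound: in the mode-3 unfolding of T (rows indexed by k, columns by (i,j)) the 2×2 minor on rows k ∈ {1, 2}, columns (i,j) ∈ {(1,1), (1,2)} is det [[7, -12], [-17, 24]] = -36 ≠ 0, so that unfolding has rank ≥ 2 and hence rank(T) ≥ 2 (CP rank is at least every unfolding rank, though it can be larger).
Upper bound: with S_k = T[:,:,k], the two rank-1 terms a₁b₁ᵀ, a₂b₂ᵀ are the rank-1 members of the pencil x·S₁ + y·S₂.
det(x·S₁ + y·S₂) is 18·x² − 36·xy − 54·y² = 18·(x − 3·y)(x + y), vanishing at (x:y) = (3:1) and (1:-1).
M₁ = 3·S₁ + S₂ = [[4, -12], [-12, 36]] = 4·[1, -3][1, -3]ᵀ and M₂ = S₁ − S₂ = [[24, -36], [-24, 36]] = 12·[1, -1][2, -3]ᵀ, so take a₁ = [1, -3], b₁ = [1, -3], a₂ = [1, -1], b₂ = [2, -3].
Each slice is an integer combination of E₁ = a₁b₁ᵀ and E₂ = a₂b₂ᵀ: S₁ = E₁ + 3·E₂, S₂ = E₁ − 9·E₂; reading off coefficients, c₁ = [1, 1] and c₂ = [3, -9].
Hence T = [1, -3] ⊗ [1, -3] ⊗ [1, 1] + [1, -1] ⊗ [2, -3] ⊗ [3, -9], so rank(T) ≤ 2.
These bounds meet, so rank(T) = 2.

2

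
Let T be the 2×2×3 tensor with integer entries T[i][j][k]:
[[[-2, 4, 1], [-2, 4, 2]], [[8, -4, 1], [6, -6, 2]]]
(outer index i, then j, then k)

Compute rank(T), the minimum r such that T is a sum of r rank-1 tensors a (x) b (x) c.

Lower bound: the mode-3 unfolding of T (rows indexed by k, columns by (i,j) = (0,0), (0,1), (1,0), (1,1)) is [[-2, -2, 8, 6], [4, 4, -4, -6], [1, 2, 1, 2]].
There the 3×3 minor on rows k ∈ {0, 1, 2}, columns (i,j) ∈ {(0,0), (0,1), (1,0)} is det [[-2, -2, 8], [4, 4, -4], [1, 2, 1]] = 24 ≠ 0, so this unfolding has rank ≥ 3; CP rank is at least every unfolding rank, so rank(T) ≥ 3. (This is only a lower bound: in general the CP rank may exceed every unfolding rank, so we still need to exhibit 3 rank-1 terms summing to T.)
Upper bound: T is a sum of 3 rank-1 terms, T = [0, 1] (x) [2, 1] (x) [2, 2, 0] + [1, -2] (x) [1, 1] (x) [-2, 4, 0] + [1, 1] (x) [1, 2] (x) [0, 0, 1] (one valid choice — decompositions are not unique — normalised so each a, b is primitive with positive first nonzero entry; check it by expanding all entries), so rank(T) ≤ 3.
These bounds meet, so rank(T) = 3.

3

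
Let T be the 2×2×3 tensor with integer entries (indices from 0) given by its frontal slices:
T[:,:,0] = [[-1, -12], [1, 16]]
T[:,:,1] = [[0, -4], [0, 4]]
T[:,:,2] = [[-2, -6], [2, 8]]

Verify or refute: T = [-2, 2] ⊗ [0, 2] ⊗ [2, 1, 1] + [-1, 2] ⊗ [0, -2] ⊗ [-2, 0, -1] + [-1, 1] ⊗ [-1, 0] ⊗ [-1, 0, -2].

Reconstruct entrywise from the claimed factors. For example, T[1,1,2] = 8 and Σₗ aₗ[1]bₗ[1]cₗ[2] = (2)·(2)·(1) + (2)·(-2)·(-1) + (1)·(0)·(-2) = 8; checking all 12 entries, every one matches. The claim holds.

Yes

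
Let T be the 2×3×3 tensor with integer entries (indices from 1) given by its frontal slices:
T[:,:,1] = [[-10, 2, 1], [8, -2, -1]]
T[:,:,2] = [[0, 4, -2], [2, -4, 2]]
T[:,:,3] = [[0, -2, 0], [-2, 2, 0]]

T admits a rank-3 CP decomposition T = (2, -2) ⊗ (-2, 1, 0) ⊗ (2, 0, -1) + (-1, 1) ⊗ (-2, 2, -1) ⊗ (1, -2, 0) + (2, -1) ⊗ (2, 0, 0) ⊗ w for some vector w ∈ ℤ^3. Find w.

w = (-1, 1, -1)

Subtract the known terms from T to get the rank-1 residual R = (2, -1) ⊗ (2, 0, 0) ⊗ w, so R[i,j,k] = a[i]·b[j]·w[k]. Pick indices with nonzero a[1]·b[1] = (2)·(2) = 4. Only the fibre through (1,1,·) is needed: R[1,1,:] = T[1,1,:] − Σₗ aₗ[1]bₗ[1]cₗ = [-10, 0, 0] − (2)·(-2)·(2, 0, -1) − (-1)·(-2)·(1, -2, 0) = [-4, 4, -4]. Then w[k] = R[1,1,k] / 4 for each k, giving w = [-4, 4, -4] / 4 = (-1, 1, -1).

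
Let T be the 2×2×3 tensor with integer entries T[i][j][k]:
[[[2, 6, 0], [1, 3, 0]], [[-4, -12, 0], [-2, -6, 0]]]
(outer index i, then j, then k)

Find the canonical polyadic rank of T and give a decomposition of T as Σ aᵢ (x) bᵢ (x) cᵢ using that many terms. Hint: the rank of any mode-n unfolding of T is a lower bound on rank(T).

rank(T) = 1

Lower bound: T ≠ 0 (e.g. T[0,0,0] = 2), so rank(T) ≥ 1.
Upper bound: if T = a (x) b (x) c then every fibre of T is a multiple of the corresponding factor, so read the factors off the fibres through the nonzero entry T[0,0,0] = 2.
The mode-1 fibre T[:,0,0] = [2, -4] gives a = [1, -2] (primitive direction); the mode-2 fibre T[0,:,0] = [2, 1] gives b = [2, 1]; then c[k] = T[0,0,k] / (a[0]·b[0]) = [2, 6, 0] / 2 = [1, 3, 0].
Expanding [1, -2] (x) [2, 1] (x) [1, 3, 0] reproduces all 12 entries of T, so T = [1, -2] (x) [2, 1] (x) [1, 3, 0] and rank(T) ≤ 1.
These bounds meet, so rank(T) = 1.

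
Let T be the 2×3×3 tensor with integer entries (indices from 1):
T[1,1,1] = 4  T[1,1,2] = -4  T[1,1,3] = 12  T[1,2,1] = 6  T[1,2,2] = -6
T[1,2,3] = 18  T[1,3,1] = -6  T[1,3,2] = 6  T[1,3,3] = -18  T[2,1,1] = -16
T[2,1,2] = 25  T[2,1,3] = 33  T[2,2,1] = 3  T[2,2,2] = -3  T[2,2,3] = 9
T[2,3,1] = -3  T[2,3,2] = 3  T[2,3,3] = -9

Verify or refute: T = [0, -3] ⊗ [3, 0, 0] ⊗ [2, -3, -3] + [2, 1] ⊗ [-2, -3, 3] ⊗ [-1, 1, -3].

Reconstruct entrywise from the claimed factors. For example, T[2,1,2] = 25 and Σₗ aₗ[2]bₗ[1]cₗ[2] = (-3)·(3)·(-3) + (1)·(-2)·(1) = 25; checking all 18 entries, every one matches. The claim holds.

Yes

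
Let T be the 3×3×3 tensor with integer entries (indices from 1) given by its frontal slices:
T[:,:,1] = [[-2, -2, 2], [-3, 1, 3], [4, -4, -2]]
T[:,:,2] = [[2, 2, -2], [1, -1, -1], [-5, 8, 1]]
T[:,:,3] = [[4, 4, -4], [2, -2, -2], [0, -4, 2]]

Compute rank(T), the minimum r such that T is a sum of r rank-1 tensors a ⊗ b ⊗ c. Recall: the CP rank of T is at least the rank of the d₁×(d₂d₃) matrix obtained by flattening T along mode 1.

Lower bound: the mode-2 unfolding of T (rows indexed by j, columns by (i,k) = (1,1), (1,2), (1,3), (2,1), (2,2), (2,3), (3,1), (3,2), (3,3)) is [[-2, 2, 4, -3, 1, 2, 4, -5, 0], [-2, 2, 4, 1, -1, -2, -4, 8, -4], [2, -2, -4, 3, -1, -2, -2, 1, 2]].
There the 3×3 minor on rows j ∈ {1, 2, 3}, columns (i,k) ∈ {(1,1), (2,1), (3,1)} is det [[-2, -3, 4], [-2, 1, -4], [2, 3, -2]] = -16 ≠ 0, so this unfolding has rank ≥ 3; CP rank is at least every unfolding rank, so rank(T) ≥ 3. (Unfolding ranks only ever bound the CP rank from below — rank(T) can be strictly larger than all of them — so the matching upper bound has to come from an explicit 3-term decomposition.)
Upper bound: T is a sum of 3 rank-1 terms, T = [0, 0, 1] ⊗ [1, -2, 0] ⊗ [2, -4, 2] + [0, 2, -1] ⊗ [1, 0, -1] ⊗ [-2, 1, 2] + [2, -1, 0] ⊗ [1, 1, -1] ⊗ [-1, 1, 2] (one valid choice — decompositions are not unique — normalised so each a, b is primitive with positive first nonzero entry; check it by expanding all entries), so rank(T) ≤ 3.
These bounds meet, so rank(T) = 3.

3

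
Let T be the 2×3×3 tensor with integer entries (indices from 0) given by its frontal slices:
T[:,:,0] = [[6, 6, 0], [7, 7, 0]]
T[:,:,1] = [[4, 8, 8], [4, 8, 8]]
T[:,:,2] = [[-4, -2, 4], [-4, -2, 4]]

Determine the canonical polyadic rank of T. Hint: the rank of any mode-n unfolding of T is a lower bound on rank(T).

3

Lower bound: in the mode-3 unfolding of T (rows indexed by k, columns by (i,j)) the 3×3 minor on rows k ∈ {0, 1, 2}, columns (i,j) ∈ {(0,0), (0,1), (1,0)} is det [[6, 6, 7], [4, 8, 4], [-4, -2, -4]] = 24 ≠ 0, so that unfolding has rank ≥ 3 and hence rank(T) ≥ 3 (CP rank is at least every unfolding rank, though it can be larger).
Upper bound: T is a sum of 3 rank-1 terms, T = [1, 1] ⊗ [0, 1, 2] ⊗ [0, 4, 2] + [1, 1] ⊗ [1, 1, 0] ⊗ [8, 4, -4] + [2, 1] ⊗ [1, 1, 0] ⊗ [-1, 0, 0] (one valid choice — decompositions are not unique — normalised so each a, b is primitive with positive first nonzero entry; check it by expanding all entries), so rank(T) ≤ 3.
These bounds meet, so rank(T) = 3.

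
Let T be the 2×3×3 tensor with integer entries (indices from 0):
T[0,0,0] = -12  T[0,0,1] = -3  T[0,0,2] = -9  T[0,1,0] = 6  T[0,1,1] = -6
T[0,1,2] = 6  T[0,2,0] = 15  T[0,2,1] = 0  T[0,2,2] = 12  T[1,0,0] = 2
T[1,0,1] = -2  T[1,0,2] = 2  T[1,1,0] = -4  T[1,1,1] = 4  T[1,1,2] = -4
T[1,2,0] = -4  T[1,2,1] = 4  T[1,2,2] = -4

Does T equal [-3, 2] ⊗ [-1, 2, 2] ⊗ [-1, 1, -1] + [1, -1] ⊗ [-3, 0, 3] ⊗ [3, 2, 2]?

No

Reconstruct entry (1,0,0) from the claimed factors: Σₗ aₗ[1]bₗ[0]cₗ[0] = (2)·(-1)·(-1) + (-1)·(-3)·(3) = 11, but T[1,0,0] = 2. The claim is false.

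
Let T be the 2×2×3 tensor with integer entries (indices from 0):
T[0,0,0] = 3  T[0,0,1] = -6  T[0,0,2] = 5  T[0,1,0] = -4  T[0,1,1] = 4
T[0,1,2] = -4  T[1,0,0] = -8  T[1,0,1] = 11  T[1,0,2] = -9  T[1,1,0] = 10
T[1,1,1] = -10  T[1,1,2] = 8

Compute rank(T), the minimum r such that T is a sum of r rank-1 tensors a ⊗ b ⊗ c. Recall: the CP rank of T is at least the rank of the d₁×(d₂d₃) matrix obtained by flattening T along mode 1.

Lower bound: the mode-3 unfolding of T (rows indexed by k, columns by (i,j) = (0,0), (0,1), (1,0), (1,1)) is [[3, -4, -8, 10], [-6, 4, 11, -10], [5, -4, -9, 8]].
There the 3×3 minor on rows k ∈ {0, 1, 2}, columns (i,j) ∈ {(0,0), (0,1), (1,0)} is det [[3, -4, -8], [-6, 4, 11], [5, -4, -9]] = -12 ≠ 0, so this unfolding has rank ≥ 3; CP rank is at least every unfolding rank, so rank(T) ≥ 3. (Flattening ranks never certify an upper bound on CP rank; for that we must actually write T with 3 rank-1 terms.)
Upper bound: T is a sum of 3 rank-1 terms, T = (0, 1) ⊗ (1, -2) ⊗ (-1, 1, 0) + (1, -2) ⊗ (1, -1) ⊗ (4, -4, 4) + (1, -1) ⊗ (1, 0) ⊗ (-1, -2, 1) (one valid choice — decompositions are not unique — normalised so each a, b is primitive with positive first nonzero entry; check it by expanding all entries), so rank(T) ≤ 3.
These bounds meet, so rank(T) = 3.

3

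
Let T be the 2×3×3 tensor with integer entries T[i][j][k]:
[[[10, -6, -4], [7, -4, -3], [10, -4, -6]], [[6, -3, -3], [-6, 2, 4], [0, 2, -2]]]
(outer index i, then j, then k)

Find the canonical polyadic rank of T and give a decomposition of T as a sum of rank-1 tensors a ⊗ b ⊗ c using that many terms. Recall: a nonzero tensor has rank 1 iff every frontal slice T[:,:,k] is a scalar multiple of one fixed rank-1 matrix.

Lower bound: the mode-2 unfolding of T (rows indexed by j, columns by (i,k) = (0,0), (0,1), (0,2), (1,0), (1,1), (1,2)) is [[10, -6, -4, 6, -3, -3], [7, -4, -3, -6, 2, 4], [10, -4, -6, 0, 2, -2]].
There the 3×3 minor on rows j ∈ {0, 1, 2}, columns (i,k) ∈ {(0,0), (0,1), (1,0)} is det [[10, -6, 6], [7, -4, -6], [10, -4, 0]] = 192 ≠ 0, so this unfolding has rank ≥ 3; CP rank is at least every unfolding rank, so rank(T) ≥ 3. (This is only a lower bound: in general the CP rank may exceed every unfolding rank, so we still need to exhibit 3 rank-1 terms summing to T.)
Upper bound: T is a sum of 3 rank-1 terms, T = [1, 1] ⊗ [1, 0, 0] ⊗ [4, -4, 0] + [1, 2] ⊗ [2, -1, 2] ⊗ [1, 0, -1] + [2, -1] ⊗ [1, 2, 2] ⊗ [2, -1, -1] (written with every a and b primitive with positive leading entry and the scale carried by c; CP decompositions are not unique, and this one is verified by expanding entrywise), so rank(T) ≤ 3.
These bounds meet, so rank(T) = 3.

rank(T) = 3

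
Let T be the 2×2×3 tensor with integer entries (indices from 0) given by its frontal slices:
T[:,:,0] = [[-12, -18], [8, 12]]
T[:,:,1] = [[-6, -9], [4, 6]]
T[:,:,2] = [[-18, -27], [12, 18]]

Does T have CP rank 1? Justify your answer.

Yes

If T = a ∘ b ∘ c then every fibre of T is a multiple of the corresponding factor, so read the factors off the fibres through the nonzero entry T[0,0,0] = -12.
The mode-1 fibre T[:,0,0] = [-12, 8] gives a = (3, -2) (primitive direction); the mode-2 fibre T[0,:,0] = [-12, -18] gives b = (2, 3); then c[k] = T[0,0,k] / (a[0]·b[0]) = [-12, -6, -18] / 6 = (-2, -1, -3).
Expanding (3, -2) ∘ (2, 3) ∘ (-2, -1, -3) reproduces all 12 entries of T, so T = (3, -2) ∘ (2, 3) ∘ (-2, -1, -3) and rank(T) ≤ 1.
Equivalently every frontal slice T[:,:,k] is c[k] times the rank-1 matrix (3, -2) ∘ (2, 3). So T has rank 1 (it is nonzero).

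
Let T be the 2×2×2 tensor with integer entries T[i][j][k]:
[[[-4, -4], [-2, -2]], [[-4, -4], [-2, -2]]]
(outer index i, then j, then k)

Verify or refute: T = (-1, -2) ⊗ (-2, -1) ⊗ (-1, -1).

Reconstruct entry (0,0,0) from the claimed factors: Σₗ aₗ[0]bₗ[0]cₗ[0] = (-1)·(-2)·(-1) = -2, but T[0,0,0] = -4. The claim is false.

No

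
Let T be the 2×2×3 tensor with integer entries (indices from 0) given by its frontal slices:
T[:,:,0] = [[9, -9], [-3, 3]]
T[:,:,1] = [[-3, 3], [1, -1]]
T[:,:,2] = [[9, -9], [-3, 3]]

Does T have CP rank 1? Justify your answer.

Yes

If T = a ⊗ b ⊗ c then every fibre of T is a multiple of the corresponding factor, so read the factors off the fibres through the nonzero entry T[0,0,0] = 9.
The mode-1 fibre T[:,0,0] = [9, -3] gives a = (3, -1) (primitive direction); the mode-2 fibre T[0,:,0] = [9, -9] gives b = (1, -1); then c[k] = T[0,0,k] / (a[0]·b[0]) = [9, -3, 9] / 3 = (3, -1, 3).
Expanding (3, -1) ⊗ (1, -1) ⊗ (3, -1, 3) reproduces all 12 entries of T, so T = (3, -1) ⊗ (1, -1) ⊗ (3, -1, 3) and rank(T) ≤ 1.
Equivalently every frontal slice T[:,:,k] is c[k] times the rank-1 matrix (3, -1) ⊗ (1, -1). So T has rank 1 (it is nonzero).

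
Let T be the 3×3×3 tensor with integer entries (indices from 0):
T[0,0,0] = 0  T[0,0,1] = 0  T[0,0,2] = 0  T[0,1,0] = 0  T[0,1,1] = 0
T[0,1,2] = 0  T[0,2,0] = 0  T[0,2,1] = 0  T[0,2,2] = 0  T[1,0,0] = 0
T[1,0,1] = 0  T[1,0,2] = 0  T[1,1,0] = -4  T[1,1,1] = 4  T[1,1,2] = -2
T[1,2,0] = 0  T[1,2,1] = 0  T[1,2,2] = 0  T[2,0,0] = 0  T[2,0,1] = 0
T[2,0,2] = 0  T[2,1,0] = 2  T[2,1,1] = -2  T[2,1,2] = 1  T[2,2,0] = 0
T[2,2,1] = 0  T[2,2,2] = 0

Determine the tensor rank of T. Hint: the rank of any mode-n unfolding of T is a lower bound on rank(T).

1

Lower bound: T ≠ 0 (e.g. T[1,1,0] = -4), so rank(T) ≥ 1.
Upper bound: if T = a (x) b (x) c then every fibre of T is a multiple of the corresponding factor, so read the factors off the fibres through the nonzero entry T[1,1,0] = -4.
The mode-1 fibre T[:,1,0] = [0, -4, 2] gives a = (0, 2, -1) (primitive direction); the mode-2 fibre T[1,:,0] = [0, -4, 0] gives b = (0, 1, 0); then c[k] = T[1,1,k] / (a[1]·b[1]) = [-4, 4, -2] / 2 = (-2, 2, -1).
Expanding (0, 2, -1) (x) (0, 1, 0) (x) (-2, 2, -1) reproduces all 27 entries of T, so T = (0, 2, -1) (x) (0, 1, 0) (x) (-2, 2, -1) and rank(T) ≤ 1.
These bounds meet, so rank(T) = 1.
Check entry T[0,0,2] = 0: (0)·(0)·(-1) = 0.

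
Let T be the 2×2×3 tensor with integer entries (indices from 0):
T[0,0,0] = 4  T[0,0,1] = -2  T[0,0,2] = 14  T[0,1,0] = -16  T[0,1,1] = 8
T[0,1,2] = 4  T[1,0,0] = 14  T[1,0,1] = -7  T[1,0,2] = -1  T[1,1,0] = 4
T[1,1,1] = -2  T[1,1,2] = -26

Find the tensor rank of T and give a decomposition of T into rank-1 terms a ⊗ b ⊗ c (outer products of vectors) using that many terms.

Lower bound: the mode-3 unfolding of T (rows indexed by k, columns by (i,j) = (0,0), (0,1), (1,0), (1,1)) is [[4, -16, 14, 4], [-2, 8, -7, -2], [14, 4, -1, -26]].
There the 2×2 minor on rows k ∈ {0, 2}, columns (i,j) ∈ {(0,0), (0,1)} is det [[4, -16], [14, 4]] = 240 ≠ 0, so this unfolding has rank ≥ 2; CP rank is at least every unfolding rank, so rank(T) ≥ 2. (Flattening ranks never certify an upper bound on CP rank; for that we must actually write T with 2 rank-1 terms.)
Upper bound — finding two terms. Write S_k = T[:,:,k] for the frontal slices: S₀ = [[4, -16], [14, 4]], S₁ = [[-2, 8], [-7, -2]], S₂ = [[14, 4], [-1, -26]].
If T = a₁ ⊗ b₁ ⊗ c₁ + a₂ ⊗ b₂ ⊗ c₂ then each S_k = c₁[k]·a₁b₁ᵀ + c₂[k]·a₂b₂ᵀ. S₀ and S₂ are linearly independent, so a₁b₁ᵀ and a₂b₂ᵀ must span the same plane of matrices: they are the rank-1 matrices of the form x·S₀ + y·S₂.
det(x·S₀ + y·S₂) is 240·x² − 120·xy − 360·y² = 120·(2·x − 3·y)(x + y), vanishing at (x:y) = (3:2) and (1:-1).
M₁ = 3·S₀ + 2·S₂ = [[40, -40], [40, -40]] = 40·[1, 1][1, -1]ᵀ and M₂ = S₀ − S₂ = [[-10, -20], [15, 30]] = (-5)·[2, -3][1, 2]ᵀ, so take a₁ = [1, 1], b₁ = [1, -1], a₂ = [2, -3], b₂ = [1, 2].
Each slice is an integer combination of E₁ = a₁b₁ᵀ and E₂ = a₂b₂ᵀ: S₀ = 8·E₁ − 2·E₂, S₁ = −4·E₁ + E₂, S₂ = 8·E₁ + 3·E₂; reading off coefficients, c₁ = [8, -4, 8] and c₂ = [-2, 1, 3].
Hence T = [1, 1] ⊗ [1, -1] ⊗ [8, -4, 8] + [2, -3] ⊗ [1, 2] ⊗ [-2, 1, 3], so rank(T) ≤ 2.
These bounds meet, so rank(T) = 2.
Check entry T[0,0,2] = 14: (1)·(1)·(8) + (2)·(1)·(3) = 14.

rank(T) = 2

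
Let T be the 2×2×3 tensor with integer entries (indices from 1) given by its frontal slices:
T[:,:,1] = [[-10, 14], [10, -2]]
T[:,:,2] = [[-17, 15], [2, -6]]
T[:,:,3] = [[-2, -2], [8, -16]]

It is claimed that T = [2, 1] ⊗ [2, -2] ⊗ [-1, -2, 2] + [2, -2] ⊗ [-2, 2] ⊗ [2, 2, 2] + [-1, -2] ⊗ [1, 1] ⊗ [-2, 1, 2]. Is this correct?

Reconstruct entrywise from the claimed factors. For example, T[1,1,2] = -17 and Σₗ aₗ[1]bₗ[1]cₗ[2] = (2)·(2)·(-2) + (2)·(-2)·(2) + (-1)·(1)·(1) = -17; checking all 12 entries, every one matches. The claim holds.

Yes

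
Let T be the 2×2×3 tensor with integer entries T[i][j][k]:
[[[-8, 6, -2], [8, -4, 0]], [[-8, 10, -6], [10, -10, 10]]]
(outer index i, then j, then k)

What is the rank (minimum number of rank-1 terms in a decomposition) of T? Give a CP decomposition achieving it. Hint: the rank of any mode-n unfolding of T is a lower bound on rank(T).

rank(T) = 3

Lower bound: the mode-3 unfolding of T (rows indexed by k, columns by (i,j) = (0,0), (0,1), (1,0), (1,1)) is [[-8, 8, -8, 10], [6, -4, 10, -10], [-2, 0, -6, 10]].
There the 3×3 minor on rows k ∈ {0, 1, 2}, columns (i,j) ∈ {(0,0), (0,1), (1,1)} is det [[-8, 8, 10], [6, -4, -10], [-2, 0, 10]] = -80 ≠ 0, so this unfolding has rank ≥ 3; CP rank is at least every unfolding rank, so rank(T) ≥ 3. (Unfolding ranks only ever bound the CP rank from below — rank(T) can be strictly larger than all of them — so the matching upper bound has to come from an explicit 3-term decomposition.)
Upper bound: T is a sum of 3 rank-1 terms, T = [0, 1] ⊗ [0, 1] ⊗ [2, 2, 2] + [1, -1] ⊗ [1, -2] ⊗ [0, -2, 2] + [1, 1] ⊗ [1, -1] ⊗ [-8, 8, -4] (written with every a and b primitive with positive leading entry and the scale carried by c; CP decompositions are not unique, and this one is verified by expanding entrywise), so rank(T) ≤ 3.
These bounds meet, so rank(T) = 3.
Check entry T[0,0,1] = 6: (0)·(0)·(2) + (1)·(1)·(-2) + (1)·(1)·(8) = 6.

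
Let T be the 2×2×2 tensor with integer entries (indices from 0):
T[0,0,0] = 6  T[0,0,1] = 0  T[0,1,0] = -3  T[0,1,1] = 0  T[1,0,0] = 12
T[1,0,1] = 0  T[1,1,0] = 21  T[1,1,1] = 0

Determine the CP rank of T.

Lower bound: the mode-2 unfolding of T (rows indexed by j, columns by (i,k) = (0,0), (0,1), (1,0), (1,1)) is [[6, 0, 12, 0], [-3, 0, 21, 0]].
There the 2×2 minor on rows j ∈ {0, 1}, columns (i,k) ∈ {(0,0), (1,0)} is det [[6, 12], [-3, 21]] = 162 ≠ 0, so this unfolding has rank ≥ 2; CP rank is at least every unfolding rank, so rank(T) ≥ 2. (Unfolding ranks only ever bound the CP rank from below — rank(T) can be strictly larger than all of them — so the matching upper bound has to come from an explicit 2-term decomposition.)
Upper bound — finding two terms. Every mode-3 slice of T is a multiple of one matrix: T[:,:,k] = c[k]·M with c = [1, 0] and M = [[6, -3], [12, 21]] (rows indexed by i, columns by j). So it suffices to write M as a sum of two rank-1 matrices.
Splitting M by its rows (i = 0, 1), M = [1, 0][6, -3]ᵀ + [0, 1][12, 21]ᵀ.
Hence T = [1, 0] ⊗ [6, -3] ⊗ [1, 0] + [0, 1] ⊗ [12, 21] ⊗ [1, 0], so rank(T) ≤ 2.
These bounds meet, so rank(T) = 2.

2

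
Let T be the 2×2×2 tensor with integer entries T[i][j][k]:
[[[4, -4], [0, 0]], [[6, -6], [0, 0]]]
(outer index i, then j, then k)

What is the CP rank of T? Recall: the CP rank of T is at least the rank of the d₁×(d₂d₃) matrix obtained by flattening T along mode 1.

1

Lower bound: T ≠ 0 (e.g. T[0,0,0] = 4), so rank(T) ≥ 1.
Upper bound: if T = a (x) b (x) c then every fibre of T is a multiple of the corresponding factor, so read the factors off the fibres through the nonzero entry T[0,0,0] = 4.
The mode-1 fibre T[:,0,0] = [4, 6] gives a = [2, 3] (primitive direction); the mode-2 fibre T[0,:,0] = [4, 0] gives b = [1, 0]; then c[k] = T[0,0,k] / (a[0]·b[0]) = [4, -4] / 2 = [2, -2].
Expanding [2, 3] (x) [1, 0] (x) [2, -2] reproduces all 8 entries of T, so T = [2, 3] (x) [1, 0] (x) [2, -2] and rank(T) ≤ 1.
These bounds meet, so rank(T) = 1.
Check entry T[0,0,1] = -4: (2)·(1)·(-2) = -4.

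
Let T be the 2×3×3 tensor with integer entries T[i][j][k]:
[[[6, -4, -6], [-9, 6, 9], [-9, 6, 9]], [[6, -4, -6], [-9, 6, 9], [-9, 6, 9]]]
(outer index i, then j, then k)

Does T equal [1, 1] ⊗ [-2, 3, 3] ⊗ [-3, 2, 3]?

Yes

Reconstruct entrywise from the claimed factors. For example, T[0,2,1] = 6 and Σₗ aₗ[0]bₗ[2]cₗ[1] = (1)·(3)·(2) = 6; checking all 18 entries, every one matches. The claim holds.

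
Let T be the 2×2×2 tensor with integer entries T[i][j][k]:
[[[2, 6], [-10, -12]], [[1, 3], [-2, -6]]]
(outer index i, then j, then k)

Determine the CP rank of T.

2

Lower bound: the mode-3 unfolding of T (rows indexed by k, columns by (i,j) = (0,0), (0,1), (1,0), (1,1)) is [[2, -10, 1, -2], [6, -12, 3, -6]].
There the 2×2 minor on rows k ∈ {0, 1}, columns (i,j) ∈ {(0,0), (0,1)} is det [[2, -10], [6, -12]] = 36 ≠ 0, so this unfolding has rank ≥ 2; CP rank is at least every unfolding rank, so rank(T) ≥ 2. (Flattening ranks never certify an upper bound on CP rank; for that we must actually write T with 2 rank-1 terms.)
Upper bound — finding two terms. Write S_k = T[:,:,k] for the frontal slices: S₀ = [[2, -10], [1, -2]], S₁ = [[6, -12], [3, -6]].
If T = a₁ ⊗ b₁ ⊗ c₁ + a₂ ⊗ b₂ ⊗ c₂ then each S_k = c₁[k]·a₁b₁ᵀ + c₂[k]·a₂b₂ᵀ. S₀ and S₁ are linearly independent, so a₁b₁ᵀ and a₂b₂ᵀ must span the same plane of matrices: they are the rank-1 matrices of the form x·S₀ + y·S₁.
det(x·S₀ + y·S₁) is 6·x² + 18·xy = 6·(x + 3·y)(x), vanishing at (x:y) = (3:-1) and (0:1).
M₁ = 3·S₀ − S₁ = [[0, -18], [0, 0]] = (-18)·[1, 0][0, 1]ᵀ and M₂ = S₁ = [[6, -12], [3, -6]] = 3·[2, 1][1, -2]ᵀ, so take a₁ = [1, 0], b₁ = [0, 1], a₂ = [2, 1], b₂ = [1, -2].
Each slice is an integer combination of E₁ = a₁b₁ᵀ and E₂ = a₂b₂ᵀ: S₀ = −6·E₁ + E₂, S₁ = 3·E₂; reading off coefficients, c₁ = [-6, 0] and c₂ = [1, 3].
Hence T = [1, 0] ⊗ [0, 1] ⊗ [-6, 0] + [2, 1] ⊗ [1, -2] ⊗ [1, 3], so rank(T) ≤ 2.
These bounds meet, so rank(T) = 2.
Check entry T[1,1,0] = -2: (0)·(1)·(-6) + (1)·(-2)·(1) = -2.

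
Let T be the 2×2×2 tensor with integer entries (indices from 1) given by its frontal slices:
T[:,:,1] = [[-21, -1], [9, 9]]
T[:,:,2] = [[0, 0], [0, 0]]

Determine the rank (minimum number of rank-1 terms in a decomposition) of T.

2

Lower bound: the mode-2 unfolding of T (rows indexed by j, columns by (i,k) = (1,1), (1,2), (2,1), (2,2)) is [[-21, 0, 9, 0], [-1, 0, 9, 0]].
There the 2×2 minor on rows j ∈ {1, 2}, columns (i,k) ∈ {(1,1), (2,1)} is det [[-21, 9], [-1, 9]] = -180 ≠ 0, so this unfolding has rank ≥ 2; CP rank is at least every unfolding rank, so rank(T) ≥ 2. (Unfolding ranks only ever bound the CP rank from below — rank(T) can be strictly larger than all of them — so the matching upper bound has to come from an explicit 2-term decomposition.)
Upper bound — finding two terms. Every mode-3 slice of T is a multiple of one matrix: T[:,:,k] = c[k]·M with c = [1, 0] and M = [[-21, -1], [9, 9]] (rows indexed by i, columns by j). So it suffices to write M as a sum of two rank-1 matrices.
Splitting M by its rows (i = 1, 2), M = [1, 0][-21, -1]ᵀ + [0, 1][9, 9]ᵀ.
Hence T = [1, 0] ∘ [-21, -1] ∘ [1, 0] + [0, 1] ∘ [9, 9] ∘ [1, 0], so rank(T) ≤ 2.
These bounds meet, so rank(T) = 2.
Check entry T[1,2,2] = 0: (1)·(-1)·(0) + (0)·(9)·(0) = 0.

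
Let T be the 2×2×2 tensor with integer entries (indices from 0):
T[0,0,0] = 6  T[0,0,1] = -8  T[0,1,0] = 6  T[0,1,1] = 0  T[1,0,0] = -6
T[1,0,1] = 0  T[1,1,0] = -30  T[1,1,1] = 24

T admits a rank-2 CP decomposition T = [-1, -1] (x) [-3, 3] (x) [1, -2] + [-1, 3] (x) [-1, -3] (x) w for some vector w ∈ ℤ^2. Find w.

Subtract the known terms from T to get the rank-1 residual R = [-1, 3] (x) [-1, -3] (x) w, so R[i,j,k] = a[i]·b[j]·w[k]. Pick indices with nonzero a[0]·b[0] = (-1)·(-1) = 1. Only the fibre through (0,0,·) is needed: R[0,0,:] = T[0,0,:] − Σₗ aₗ[0]bₗ[0]cₗ = [6, -8] − (-1)·(-3)·[1, -2] = [3, -2]. Then w[k] = R[0,0,k] / 1 for each k, giving w = [3, -2] / 1 = [3, -2].

w = [3, -2]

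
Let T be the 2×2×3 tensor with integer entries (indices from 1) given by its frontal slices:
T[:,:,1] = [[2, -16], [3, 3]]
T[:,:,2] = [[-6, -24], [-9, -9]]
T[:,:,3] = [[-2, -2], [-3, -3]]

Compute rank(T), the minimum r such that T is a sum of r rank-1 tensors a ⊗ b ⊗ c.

Lower bound: the mode-3 unfolding of T (rows indexed by k, columns by (i,j) = (1,1), (1,2), (2,1), (2,2)) is [[2, -16, 3, 3], [-6, -24, -9, -9], [-2, -2, -3, -3]].
There the 2×2 minor on rows k ∈ {1, 2}, columns (i,j) ∈ {(1,1), (1,2)} is det [[2, -16], [-6, -24]] = -144 ≠ 0, so this unfolding has rank ≥ 2; CP rank is at least every unfolding rank, so rank(T) ≥ 2. (This is only a lower bound: in general the CP rank may exceed every unfolding rank, so we still need to exhibit 2 rank-1 terms summing to T.)
Upper bound — finding two terms. Write S_k = T[:,:,k] for the frontal slices: S₁ = [[2, -16], [3, 3]], S₂ = [[-6, -24], [-9, -9]], S₃ = [[-2, -2], [-3, -3]].
If T = a₁ ⊗ b₁ ⊗ c₁ + a₂ ⊗ b₂ ⊗ c₂ then each S_k = c₁[k]·a₁b₁ᵀ + c₂[k]·a₂b₂ᵀ. S₁ and S₂ are linearly independent, so a₁b₁ᵀ and a₂b₂ᵀ must span the same plane of matrices: they are the rank-1 matrices of the form x·S₁ + y·S₂.
det(x·S₁ + y·S₂) is 54·x² − 108·xy − 162·y² = 54·(x − 3·y)(x + y), vanishing at (x:y) = (3:1) and (1:-1).
M₁ = 3·S₁ + S₂ = [[0, -72], [0, 0]] = (-72)·(1, 0)(0, 1)ᵀ and M₂ = S₁ − S₂ = [[8, 8], [12, 12]] = 4·(2, 3)(1, 1)ᵀ, so take a₁ = (1, 0), b₁ = (0, 1), a₂ = (2, 3), b₂ = (1, 1).
Each slice is an integer combination of E₁ = a₁b₁ᵀ and E₂ = a₂b₂ᵀ: S₁ = −18·E₁ + E₂, S₂ = −18·E₁ − 3·E₂, S₃ = −E₂; reading off coefficients, c₁ = (-18, -18, 0) and c₂ = (1, -3, -1).
Hence T = (1, 0) ⊗ (0, 1) ⊗ (-18, -18, 0) + (2, 3) ⊗ (1, 1) ⊗ (1, -3, -1), so rank(T) ≤ 2.
These bounds meet, so rank(T) = 2.

2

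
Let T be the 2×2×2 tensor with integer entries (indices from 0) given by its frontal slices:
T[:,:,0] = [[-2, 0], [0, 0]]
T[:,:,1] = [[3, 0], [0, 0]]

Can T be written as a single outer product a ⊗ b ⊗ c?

If T = a ⊗ b ⊗ c then every fibre of T is a multiple of the corresponding factor, so read the factors off the fibres through the nonzero entry T[0,0,0] = -2.
The mode-1 fibre T[:,0,0] = [-2, 0] gives a = [1, 0] (primitive direction); the mode-2 fibre T[0,:,0] = [-2, 0] gives b = [1, 0]; then c[k] = T[0,0,k] / (a[0]·b[0]) = [-2, 3] / 1 = [-2, 3].
Expanding [1, 0] ⊗ [1, 0] ⊗ [-2, 3] reproduces all 8 entries of T, so T = [1, 0] ⊗ [1, 0] ⊗ [-2, 3] and rank(T) ≤ 1.
Equivalently every frontal slice T[:,:,k] is c[k] times the rank-1 matrix [1, 0] ⊗ [1, 0]. So T has rank 1 (it is nonzero).

Yes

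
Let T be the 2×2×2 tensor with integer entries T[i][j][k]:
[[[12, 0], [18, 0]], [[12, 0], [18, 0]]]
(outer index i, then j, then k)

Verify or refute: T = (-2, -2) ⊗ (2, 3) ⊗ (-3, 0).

Yes

Reconstruct entrywise from the claimed factors. For example, T[0,1,0] = 18 and Σₗ aₗ[0]bₗ[1]cₗ[0] = (-2)·(3)·(-3) = 18; checking all 8 entries, every one matches. The claim holds.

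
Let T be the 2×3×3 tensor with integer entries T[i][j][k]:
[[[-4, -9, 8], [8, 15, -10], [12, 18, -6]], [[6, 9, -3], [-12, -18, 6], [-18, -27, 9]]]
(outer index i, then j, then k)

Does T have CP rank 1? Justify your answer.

No

The mode-3 unfolding of T (rows indexed by k, columns by (i,j) = (0,0), (0,1), (0,2), (1,0), (1,1), (1,2)) is [[-4, 8, 12, 6, -12, -18], [-9, 15, 18, 9, -18, -27], [8, -10, -6, -3, 6, 9]].
There the 2×2 minor on rows k ∈ {0, 1}, columns (i,j) ∈ {(0,0), (0,1)} is det [[-4, 8], [-9, 15]] = 12 ≠ 0, so this unfolding has rank ≥ 2; CP rank is at least every unfolding rank, so rank(T) ≥ 2.
In particular rank(T) ≥ 2 > 1, so T is not rank-1.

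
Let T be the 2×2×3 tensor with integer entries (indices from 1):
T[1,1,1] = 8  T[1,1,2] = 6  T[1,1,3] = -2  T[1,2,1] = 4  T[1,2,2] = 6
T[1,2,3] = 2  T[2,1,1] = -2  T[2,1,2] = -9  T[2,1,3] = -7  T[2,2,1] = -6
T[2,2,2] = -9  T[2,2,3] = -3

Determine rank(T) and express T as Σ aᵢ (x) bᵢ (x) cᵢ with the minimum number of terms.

Lower bound: the mode-2 unfolding of T (rows indexed by j, columns by (i,k) = (1,1), (1,2), (1,3), (2,1), (2,2), (2,3)) is [[8, 6, -2, -2, -9, -7], [4, 6, 2, -6, -9, -3]].
There the 2×2 minor on rows j ∈ {1, 2}, columns (i,k) ∈ {(1,1), (1,2)} is det [[8, 6], [4, 6]] = 24 ≠ 0, so this unfolding has rank ≥ 2; CP rank is at least every unfolding rank, so rank(T) ≥ 2. (This is only a lower bound: in general the CP rank may exceed every unfolding rank, so we still need to exhibit 2 rank-1 terms summing to T.)
Upper bound — finding two terms. Write S_k = T[:,:,k] for the frontal slices: S₁ = [[8, 4], [-2, -6]], S₂ = [[6, 6], [-9, -9]], S₃ = [[-2, 2], [-7, -3]].
If T = a₁ (x) b₁ (x) c₁ + a₂ (x) b₂ (x) c₂ then each S_k = c₁[k]·a₁b₁ᵀ + c₂[k]·a₂b₂ᵀ. S₁ and S₂ are linearly independent, so a₁b₁ᵀ and a₂b₂ᵀ must span the same plane of matrices: they are the rank-1 matrices of the form x·S₁ + y·S₂.
det(x·S₁ + y·S₂) is −40·x² − 60·xy = (-20)·(2·x + 3·y)(x), vanishing at (x:y) = (3:-2) and (0:1).
M₁ = 3·S₁ − 2·S₂ = [[12, 0], [12, 0]] = 12·[1, 1][1, 0]ᵀ and M₂ = S₂ = [[6, 6], [-9, -9]] = 3·[2, -3][1, 1]ᵀ, so take a₁ = [1, 1], b₁ = [1, 0], a₂ = [2, -3], b₂ = [1, 1].
Each slice is an integer combination of E₁ = a₁b₁ᵀ and E₂ = a₂b₂ᵀ: S₁ = 4·E₁ + 2·E₂, S₂ = 3·E₂, S₃ = −4·E₁ + E₂; reading off coefficients, c₁ = [4, 0, -4] and c₂ = [2, 3, 1].
Hence T = [1, 1] (x) [1, 0] (x) [4, 0, -4] + [2, -3] (x) [1, 1] (x) [2, 3, 1], so rank(T) ≤ 2.
These bounds meet, so rank(T) = 2.

rank(T) = 2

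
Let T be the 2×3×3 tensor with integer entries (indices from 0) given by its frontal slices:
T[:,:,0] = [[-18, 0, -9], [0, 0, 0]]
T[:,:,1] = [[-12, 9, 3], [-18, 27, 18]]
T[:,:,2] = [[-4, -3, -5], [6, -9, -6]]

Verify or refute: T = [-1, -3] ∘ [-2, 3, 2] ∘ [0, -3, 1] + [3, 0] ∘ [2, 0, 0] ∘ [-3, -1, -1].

No

Reconstruct entry (0,2,0) from the claimed factors: Σₗ aₗ[0]bₗ[2]cₗ[0] = (-1)·(2)·(0) + (3)·(0)·(-3) = 0, but T[0,2,0] = -9. The claim is false.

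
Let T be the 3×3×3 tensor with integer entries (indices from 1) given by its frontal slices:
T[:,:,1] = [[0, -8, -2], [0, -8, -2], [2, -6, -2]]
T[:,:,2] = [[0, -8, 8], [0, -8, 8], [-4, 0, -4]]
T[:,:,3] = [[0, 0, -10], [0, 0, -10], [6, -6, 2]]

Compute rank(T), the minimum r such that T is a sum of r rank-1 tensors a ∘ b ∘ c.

Lower bound: the mode-2 unfolding of T (rows indexed by j, columns by (i,k) = (1,1), (1,2), (1,3), (2,1), (2,2), (2,3), (3,1), (3,2), (3,3)) is [[0, 0, 0, 0, 0, 0, 2, -4, 6], [-8, -8, 0, -8, -8, 0, -6, 0, -6], [-2, 8, -10, -2, 8, -10, -2, -4, 2]].
There the 3×3 minor on rows j ∈ {1, 2, 3}, columns (i,k) ∈ {(1,1), (1,2), (3,1)} is det [[0, 0, 2], [-8, -8, -6], [-2, 8, -2]] = -160 ≠ 0, so this unfolding has rank ≥ 3; CP rank is at least every unfolding rank, so rank(T) ≥ 3. (Flattening ranks never certify an upper bound on CP rank; for that we must actually write T with 3 rank-1 terms.)
Upper bound: T is a sum of 3 rank-1 terms, T = (1, 1, 1) ∘ (2, -2, -1) ∘ (2, 0, 2) + (2, 2, -1) ∘ (1, -1, 2) ∘ (0, 2, -2) + (2, 2, 1) ∘ (1, 1, 0) ∘ (-2, -2, 0) (one valid choice — decompositions are not unique — normalised so each a, b is primitive with positive first nonzero entry; check it by expanding all entries), so rank(T) ≤ 3.
These bounds meet, so rank(T) = 3.
Check entry T[2,1,2] = 0: (1)·(2)·(0) + (2)·(1)·(2) + (2)·(1)·(-2) = 0.

3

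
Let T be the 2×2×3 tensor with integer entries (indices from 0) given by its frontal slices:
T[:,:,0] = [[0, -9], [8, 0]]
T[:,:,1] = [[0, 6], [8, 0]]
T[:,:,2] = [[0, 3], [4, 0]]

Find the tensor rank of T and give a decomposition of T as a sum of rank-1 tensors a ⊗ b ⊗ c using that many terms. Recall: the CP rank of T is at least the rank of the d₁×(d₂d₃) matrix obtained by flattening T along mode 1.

Lower bound: the mode-3 unfolding of T (rows indexed by k, columns by (i,j) = (0,0), (0,1), (1,0), (1,1)) is [[0, -9, 8, 0], [0, 6, 8, 0], [0, 3, 4, 0]].
There the 2×2 minor on rows k ∈ {0, 1}, columns (i,j) ∈ {(0,1), (1,0)} is det [[-9, 8], [6, 8]] = -120 ≠ 0, so this unfolding has rank ≥ 2; CP rank is at least every unfolding rank, so rank(T) ≥ 2. (This is only a lower bound: in general the CP rank may exceed every unfolding rank, so we still need to exhibit 2 rank-1 terms summing to T.)
Upper bound — finding two terms. Write S_k = T[:,:,k] for the frontal slices: S₀ = [[0, -9], [8, 0]], S₁ = [[0, 6], [8, 0]], S₂ = [[0, 3], [4, 0]].
If T = a₁ ⊗ b₁ ⊗ c₁ + a₂ ⊗ b₂ ⊗ c₂ then each S_k = c₁[k]·a₁b₁ᵀ + c₂[k]·a₂b₂ᵀ. S₀ and S₁ are linearly independent, so a₁b₁ᵀ and a₂b₂ᵀ must span the same plane of matrices: they are the rank-1 matrices of the form x·S₀ + y·S₁.
det(x·S₀ + y·S₁) is 72·x² + 24·xy − 48·y² = 24·(3·x − 2·y)(x + y), vanishing at (x:y) = (2:3) and (1:-1).
M₁ = 2·S₀ + 3·S₁ = [[0, 0], [40, 0]] = 40·[0, 1][1, 0]ᵀ and M₂ = S₀ − S₁ = [[0, -15], [0, 0]] = (-15)·[1, 0][0, 1]ᵀ, so take a₁ = [0, 1], b₁ = [1, 0], a₂ = [1, 0], b₂ = [0, 1].
Each slice is an integer combination of E₁ = a₁b₁ᵀ and E₂ = a₂b₂ᵀ: S₀ = 8·E₁ − 9·E₂, S₁ = 8·E₁ + 6·E₂, S₂ = 4·E₁ + 3·E₂; reading off coefficients, c₁ = [8, 8, 4] and c₂ = [-9, 6, 3].
Hence T = [0, 1] ⊗ [1, 0] ⊗ [8, 8, 4] + [1, 0] ⊗ [0, 1] ⊗ [-9, 6, 3], so rank(T) ≤ 2.
These bounds meet, so rank(T) = 2.
Check entry T[1,1,1] = 0: (1)·(0)·(8) + (0)·(1)·(6) = 0.

rank(T) = 2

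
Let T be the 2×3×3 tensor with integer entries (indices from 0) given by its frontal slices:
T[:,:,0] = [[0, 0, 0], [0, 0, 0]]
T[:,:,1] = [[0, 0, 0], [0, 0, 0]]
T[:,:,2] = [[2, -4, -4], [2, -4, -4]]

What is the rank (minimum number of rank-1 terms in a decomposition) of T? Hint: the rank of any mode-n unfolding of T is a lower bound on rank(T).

1

Lower bound: T ≠ 0 (e.g. T[0,0,2] = 2), so rank(T) ≥ 1.
Upper bound: the mode-1 fibre T[:,0,2] = [2, 2] gives a = (1, 1) (primitive direction); the mode-2 fibre T[0,:,2] = [2, -4, -4] gives b = (1, -2, -2); then c[k] = T[0,0,k] / (a[0]·b[0]) = [0, 0, 2] / 1 = (0, 0, 2).
Expanding (1, 1) ⊗ (1, -2, -2) ⊗ (0, 0, 2) reproduces all 18 entries of T, so T = (1, 1) ⊗ (1, -2, -2) ⊗ (0, 0, 2) and rank(T) ≤ 1.
These bounds meet, so rank(T) = 1.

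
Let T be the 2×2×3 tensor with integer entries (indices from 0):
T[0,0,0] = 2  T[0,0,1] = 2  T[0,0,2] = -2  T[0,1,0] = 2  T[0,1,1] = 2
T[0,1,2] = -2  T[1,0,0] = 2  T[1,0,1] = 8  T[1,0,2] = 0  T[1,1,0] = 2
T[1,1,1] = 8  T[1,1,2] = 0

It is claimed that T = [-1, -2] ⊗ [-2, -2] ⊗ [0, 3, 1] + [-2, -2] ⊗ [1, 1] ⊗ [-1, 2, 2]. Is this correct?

Reconstruct entrywise from the claimed factors. For example, T[0,0,0] = 2 and Σₗ aₗ[0]bₗ[0]cₗ[0] = (-1)·(-2)·(0) + (-2)·(1)·(-1) = 2; checking all 12 entries, every one matches. The claim holds.

Yes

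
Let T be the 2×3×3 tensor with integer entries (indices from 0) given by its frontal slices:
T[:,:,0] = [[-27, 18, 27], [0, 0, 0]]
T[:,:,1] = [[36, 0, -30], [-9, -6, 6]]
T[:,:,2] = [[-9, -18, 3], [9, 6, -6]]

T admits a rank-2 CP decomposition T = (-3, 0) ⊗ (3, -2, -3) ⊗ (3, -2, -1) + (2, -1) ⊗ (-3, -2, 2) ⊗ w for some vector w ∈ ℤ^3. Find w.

Subtract the known terms from T to get the rank-1 residual R = (2, -1) ⊗ (-3, -2, 2) ⊗ w, so R[i,j,k] = a[i]·b[j]·w[k]. Pick indices with nonzero a[0]·b[0] = (2)·(-3) = -6. Only the fibre through (0,0,·) is needed: R[0,0,:] = T[0,0,:] − Σₗ aₗ[0]bₗ[0]cₗ = [-27, 36, -9] − (-3)·(3)·(3, -2, -1) = [0, 18, -18]. Then w[k] = R[0,0,k] / -6 for each k, giving w = [0, 18, -18] / -6 = (0, -3, 3).

w = (0, -3, 3)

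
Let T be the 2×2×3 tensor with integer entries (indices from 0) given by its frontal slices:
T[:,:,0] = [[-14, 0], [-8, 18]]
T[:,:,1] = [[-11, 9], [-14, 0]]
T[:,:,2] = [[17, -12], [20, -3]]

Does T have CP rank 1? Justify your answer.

The mode-3 unfolding of T (rows indexed by k, columns by (i,j) = (0,0), (0,1), (1,0), (1,1)) is [[-14, 0, -8, 18], [-11, 9, -14, 0], [17, -12, 20, -3]].
There the 2×2 minor on rows k ∈ {0, 1}, columns (i,j) ∈ {(0,0), (0,1)} is det [[-14, 0], [-11, 9]] = -126 ≠ 0, so this unfolding has rank ≥ 2; CP rank is at least every unfolding rank, so rank(T) ≥ 2.
In particular rank(T) ≥ 2 > 1, so T is not rank-1.

No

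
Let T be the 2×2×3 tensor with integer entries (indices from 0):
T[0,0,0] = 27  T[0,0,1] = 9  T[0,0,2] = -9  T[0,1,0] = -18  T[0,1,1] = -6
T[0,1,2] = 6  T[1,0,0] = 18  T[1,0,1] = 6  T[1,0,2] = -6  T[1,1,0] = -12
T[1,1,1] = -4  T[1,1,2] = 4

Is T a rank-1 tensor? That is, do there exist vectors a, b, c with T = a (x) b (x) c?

If T = a (x) b (x) c then every fibre of T is a multiple of the corresponding factor, so read the factors off the fibres through the nonzero entry T[0,0,0] = 27.
The mode-1 fibre T[:,0,0] = [27, 18] gives a = [3, 2] (primitive direction); the mode-2 fibre T[0,:,0] = [27, -18] gives b = [3, -2]; then c[k] = T[0,0,k] / (a[0]·b[0]) = [27, 9, -9] / 9 = [3, 1, -1].
Expanding [3, 2] (x) [3, -2] (x) [3, 1, -1] reproduces all 12 entries of T, so T = [3, 2] (x) [3, -2] (x) [3, 1, -1] and rank(T) ≤ 1.
Equivalently every frontal slice T[:,:,k] is c[k] times the rank-1 matrix [3, 2] (x) [3, -2]. So T has rank 1 (it is nonzero).

Yes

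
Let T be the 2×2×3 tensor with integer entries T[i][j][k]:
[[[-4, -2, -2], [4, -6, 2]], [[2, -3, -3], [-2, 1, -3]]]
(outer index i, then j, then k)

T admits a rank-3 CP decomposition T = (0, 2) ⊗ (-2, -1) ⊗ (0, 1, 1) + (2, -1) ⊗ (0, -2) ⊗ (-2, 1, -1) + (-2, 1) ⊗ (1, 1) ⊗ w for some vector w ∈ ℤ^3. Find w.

Subtract the known terms from T to get the rank-1 residual R = (-2, 1) ⊗ (1, 1) ⊗ w, so R[i,j,k] = a[i]·b[j]·w[k]. Pick indices with nonzero a[0]·b[0] = (-2)·(1) = -2. Only the fibre through (0,0,·) is needed: R[0,0,:] = T[0,0,:] − Σₗ aₗ[0]bₗ[0]cₗ = [-4, -2, -2] − (0)·(-2)·(0, 1, 1) − (2)·(0)·(-2, 1, -1) = [-4, -2, -2]. Then w[k] = R[0,0,k] / -2 for each k, giving w = [-4, -2, -2] / -2 = (2, 1, 1).

w = (2, 1, 1)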